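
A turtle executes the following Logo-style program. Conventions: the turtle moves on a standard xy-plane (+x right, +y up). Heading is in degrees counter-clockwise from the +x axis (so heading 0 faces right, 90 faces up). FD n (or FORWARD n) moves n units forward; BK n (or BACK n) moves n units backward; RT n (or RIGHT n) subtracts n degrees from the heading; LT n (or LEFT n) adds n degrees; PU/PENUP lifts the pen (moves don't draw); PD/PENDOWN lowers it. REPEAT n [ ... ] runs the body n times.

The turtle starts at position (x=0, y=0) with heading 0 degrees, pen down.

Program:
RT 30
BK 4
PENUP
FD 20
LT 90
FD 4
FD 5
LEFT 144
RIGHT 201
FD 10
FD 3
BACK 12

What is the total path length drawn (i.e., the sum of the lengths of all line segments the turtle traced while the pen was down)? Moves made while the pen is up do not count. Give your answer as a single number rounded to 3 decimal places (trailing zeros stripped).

Executing turtle program step by step:
Start: pos=(0,0), heading=0, pen down
RT 30: heading 0 -> 330
BK 4: (0,0) -> (-3.464,2) [heading=330, draw]
PU: pen up
FD 20: (-3.464,2) -> (13.856,-8) [heading=330, move]
LT 90: heading 330 -> 60
FD 4: (13.856,-8) -> (15.856,-4.536) [heading=60, move]
FD 5: (15.856,-4.536) -> (18.356,-0.206) [heading=60, move]
LT 144: heading 60 -> 204
RT 201: heading 204 -> 3
FD 10: (18.356,-0.206) -> (28.343,0.318) [heading=3, move]
FD 3: (28.343,0.318) -> (31.339,0.475) [heading=3, move]
BK 12: (31.339,0.475) -> (19.355,-0.153) [heading=3, move]
Final: pos=(19.355,-0.153), heading=3, 1 segment(s) drawn

Segment lengths:
  seg 1: (0,0) -> (-3.464,2), length = 4
Total = 4

Answer: 4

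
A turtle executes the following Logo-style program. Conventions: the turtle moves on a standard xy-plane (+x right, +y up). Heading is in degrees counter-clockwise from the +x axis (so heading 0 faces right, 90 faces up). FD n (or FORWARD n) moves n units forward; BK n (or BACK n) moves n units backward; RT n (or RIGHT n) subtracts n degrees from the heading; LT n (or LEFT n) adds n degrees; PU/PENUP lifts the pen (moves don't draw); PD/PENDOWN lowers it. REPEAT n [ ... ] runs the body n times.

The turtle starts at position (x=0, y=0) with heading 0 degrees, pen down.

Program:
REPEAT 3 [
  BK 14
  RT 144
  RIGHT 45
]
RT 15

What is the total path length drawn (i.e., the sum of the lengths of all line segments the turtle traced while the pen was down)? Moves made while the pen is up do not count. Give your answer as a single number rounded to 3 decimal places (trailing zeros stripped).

Answer: 42

Derivation:
Executing turtle program step by step:
Start: pos=(0,0), heading=0, pen down
REPEAT 3 [
  -- iteration 1/3 --
  BK 14: (0,0) -> (-14,0) [heading=0, draw]
  RT 144: heading 0 -> 216
  RT 45: heading 216 -> 171
  -- iteration 2/3 --
  BK 14: (-14,0) -> (-0.172,-2.19) [heading=171, draw]
  RT 144: heading 171 -> 27
  RT 45: heading 27 -> 342
  -- iteration 3/3 --
  BK 14: (-0.172,-2.19) -> (-13.487,2.136) [heading=342, draw]
  RT 144: heading 342 -> 198
  RT 45: heading 198 -> 153
]
RT 15: heading 153 -> 138
Final: pos=(-13.487,2.136), heading=138, 3 segment(s) drawn

Segment lengths:
  seg 1: (0,0) -> (-14,0), length = 14
  seg 2: (-14,0) -> (-0.172,-2.19), length = 14
  seg 3: (-0.172,-2.19) -> (-13.487,2.136), length = 14
Total = 42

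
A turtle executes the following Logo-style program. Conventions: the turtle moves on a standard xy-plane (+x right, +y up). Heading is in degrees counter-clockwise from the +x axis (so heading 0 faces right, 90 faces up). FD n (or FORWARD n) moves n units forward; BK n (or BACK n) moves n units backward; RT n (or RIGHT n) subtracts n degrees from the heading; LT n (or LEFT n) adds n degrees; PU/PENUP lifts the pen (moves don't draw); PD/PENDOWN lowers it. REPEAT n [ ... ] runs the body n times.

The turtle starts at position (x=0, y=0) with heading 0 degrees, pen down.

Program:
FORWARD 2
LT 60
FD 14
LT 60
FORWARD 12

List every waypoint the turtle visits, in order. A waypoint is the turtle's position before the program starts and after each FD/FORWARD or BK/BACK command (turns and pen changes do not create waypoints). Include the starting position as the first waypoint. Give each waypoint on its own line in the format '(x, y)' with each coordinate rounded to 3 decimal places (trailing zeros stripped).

Executing turtle program step by step:
Start: pos=(0,0), heading=0, pen down
FD 2: (0,0) -> (2,0) [heading=0, draw]
LT 60: heading 0 -> 60
FD 14: (2,0) -> (9,12.124) [heading=60, draw]
LT 60: heading 60 -> 120
FD 12: (9,12.124) -> (3,22.517) [heading=120, draw]
Final: pos=(3,22.517), heading=120, 3 segment(s) drawn
Waypoints (4 total):
(0, 0)
(2, 0)
(9, 12.124)
(3, 22.517)

Answer: (0, 0)
(2, 0)
(9, 12.124)
(3, 22.517)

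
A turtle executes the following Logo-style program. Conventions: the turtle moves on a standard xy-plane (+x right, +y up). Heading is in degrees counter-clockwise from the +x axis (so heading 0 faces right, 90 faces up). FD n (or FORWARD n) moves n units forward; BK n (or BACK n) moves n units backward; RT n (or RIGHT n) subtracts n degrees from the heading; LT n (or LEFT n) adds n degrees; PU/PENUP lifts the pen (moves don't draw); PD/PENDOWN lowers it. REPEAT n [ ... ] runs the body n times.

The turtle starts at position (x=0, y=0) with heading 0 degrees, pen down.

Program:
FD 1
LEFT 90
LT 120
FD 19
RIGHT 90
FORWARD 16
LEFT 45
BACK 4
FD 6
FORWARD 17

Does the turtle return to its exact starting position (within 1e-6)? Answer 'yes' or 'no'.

Executing turtle program step by step:
Start: pos=(0,0), heading=0, pen down
FD 1: (0,0) -> (1,0) [heading=0, draw]
LT 90: heading 0 -> 90
LT 120: heading 90 -> 210
FD 19: (1,0) -> (-15.454,-9.5) [heading=210, draw]
RT 90: heading 210 -> 120
FD 16: (-15.454,-9.5) -> (-23.454,4.356) [heading=120, draw]
LT 45: heading 120 -> 165
BK 4: (-23.454,4.356) -> (-19.591,3.321) [heading=165, draw]
FD 6: (-19.591,3.321) -> (-25.386,4.874) [heading=165, draw]
FD 17: (-25.386,4.874) -> (-41.807,9.274) [heading=165, draw]
Final: pos=(-41.807,9.274), heading=165, 6 segment(s) drawn

Start position: (0, 0)
Final position: (-41.807, 9.274)
Distance = 42.823; >= 1e-6 -> NOT closed

Answer: no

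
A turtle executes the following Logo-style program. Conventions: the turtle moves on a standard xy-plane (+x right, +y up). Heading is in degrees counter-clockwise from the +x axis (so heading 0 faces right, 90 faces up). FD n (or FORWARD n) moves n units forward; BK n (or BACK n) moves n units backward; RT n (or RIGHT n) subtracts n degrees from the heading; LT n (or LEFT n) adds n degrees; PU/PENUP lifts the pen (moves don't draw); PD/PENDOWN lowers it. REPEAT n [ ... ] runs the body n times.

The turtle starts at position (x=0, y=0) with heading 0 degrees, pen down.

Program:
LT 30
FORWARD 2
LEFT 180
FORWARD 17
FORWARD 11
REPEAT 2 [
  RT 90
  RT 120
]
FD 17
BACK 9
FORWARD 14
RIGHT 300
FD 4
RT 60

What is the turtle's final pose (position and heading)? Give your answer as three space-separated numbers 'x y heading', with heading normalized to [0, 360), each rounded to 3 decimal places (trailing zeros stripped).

Answer: -45.033 -4 150

Derivation:
Executing turtle program step by step:
Start: pos=(0,0), heading=0, pen down
LT 30: heading 0 -> 30
FD 2: (0,0) -> (1.732,1) [heading=30, draw]
LT 180: heading 30 -> 210
FD 17: (1.732,1) -> (-12.99,-7.5) [heading=210, draw]
FD 11: (-12.99,-7.5) -> (-22.517,-13) [heading=210, draw]
REPEAT 2 [
  -- iteration 1/2 --
  RT 90: heading 210 -> 120
  RT 120: heading 120 -> 0
  -- iteration 2/2 --
  RT 90: heading 0 -> 270
  RT 120: heading 270 -> 150
]
FD 17: (-22.517,-13) -> (-37.239,-4.5) [heading=150, draw]
BK 9: (-37.239,-4.5) -> (-29.445,-9) [heading=150, draw]
FD 14: (-29.445,-9) -> (-41.569,-2) [heading=150, draw]
RT 300: heading 150 -> 210
FD 4: (-41.569,-2) -> (-45.033,-4) [heading=210, draw]
RT 60: heading 210 -> 150
Final: pos=(-45.033,-4), heading=150, 7 segment(s) drawn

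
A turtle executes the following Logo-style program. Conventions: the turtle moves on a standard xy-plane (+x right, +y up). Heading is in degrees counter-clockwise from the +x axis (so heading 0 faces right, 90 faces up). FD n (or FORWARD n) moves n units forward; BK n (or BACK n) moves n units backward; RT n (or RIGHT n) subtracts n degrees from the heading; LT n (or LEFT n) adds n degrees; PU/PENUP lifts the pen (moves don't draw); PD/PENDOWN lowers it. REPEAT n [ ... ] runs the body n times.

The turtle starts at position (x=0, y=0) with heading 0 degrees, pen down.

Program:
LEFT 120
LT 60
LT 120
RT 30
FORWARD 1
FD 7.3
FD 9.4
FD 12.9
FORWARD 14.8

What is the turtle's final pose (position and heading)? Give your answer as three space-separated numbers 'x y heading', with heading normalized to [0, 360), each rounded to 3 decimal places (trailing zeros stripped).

Answer: 0 -45.4 270

Derivation:
Executing turtle program step by step:
Start: pos=(0,0), heading=0, pen down
LT 120: heading 0 -> 120
LT 60: heading 120 -> 180
LT 120: heading 180 -> 300
RT 30: heading 300 -> 270
FD 1: (0,0) -> (0,-1) [heading=270, draw]
FD 7.3: (0,-1) -> (0,-8.3) [heading=270, draw]
FD 9.4: (0,-8.3) -> (0,-17.7) [heading=270, draw]
FD 12.9: (0,-17.7) -> (0,-30.6) [heading=270, draw]
FD 14.8: (0,-30.6) -> (0,-45.4) [heading=270, draw]
Final: pos=(0,-45.4), heading=270, 5 segment(s) drawn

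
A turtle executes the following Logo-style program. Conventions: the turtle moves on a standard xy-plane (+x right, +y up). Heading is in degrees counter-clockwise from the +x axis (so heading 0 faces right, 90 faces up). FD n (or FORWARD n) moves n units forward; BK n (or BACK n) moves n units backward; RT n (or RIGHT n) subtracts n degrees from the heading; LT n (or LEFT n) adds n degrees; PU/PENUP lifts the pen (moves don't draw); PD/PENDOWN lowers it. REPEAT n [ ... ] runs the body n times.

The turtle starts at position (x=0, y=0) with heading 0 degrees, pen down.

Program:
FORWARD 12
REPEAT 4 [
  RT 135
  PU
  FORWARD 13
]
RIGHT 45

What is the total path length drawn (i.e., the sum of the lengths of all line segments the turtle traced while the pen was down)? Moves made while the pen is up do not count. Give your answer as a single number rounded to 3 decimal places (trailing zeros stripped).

Executing turtle program step by step:
Start: pos=(0,0), heading=0, pen down
FD 12: (0,0) -> (12,0) [heading=0, draw]
REPEAT 4 [
  -- iteration 1/4 --
  RT 135: heading 0 -> 225
  PU: pen up
  FD 13: (12,0) -> (2.808,-9.192) [heading=225, move]
  -- iteration 2/4 --
  RT 135: heading 225 -> 90
  PU: pen up
  FD 13: (2.808,-9.192) -> (2.808,3.808) [heading=90, move]
  -- iteration 3/4 --
  RT 135: heading 90 -> 315
  PU: pen up
  FD 13: (2.808,3.808) -> (12,-5.385) [heading=315, move]
  -- iteration 4/4 --
  RT 135: heading 315 -> 180
  PU: pen up
  FD 13: (12,-5.385) -> (-1,-5.385) [heading=180, move]
]
RT 45: heading 180 -> 135
Final: pos=(-1,-5.385), heading=135, 1 segment(s) drawn

Segment lengths:
  seg 1: (0,0) -> (12,0), length = 12
Total = 12

Answer: 12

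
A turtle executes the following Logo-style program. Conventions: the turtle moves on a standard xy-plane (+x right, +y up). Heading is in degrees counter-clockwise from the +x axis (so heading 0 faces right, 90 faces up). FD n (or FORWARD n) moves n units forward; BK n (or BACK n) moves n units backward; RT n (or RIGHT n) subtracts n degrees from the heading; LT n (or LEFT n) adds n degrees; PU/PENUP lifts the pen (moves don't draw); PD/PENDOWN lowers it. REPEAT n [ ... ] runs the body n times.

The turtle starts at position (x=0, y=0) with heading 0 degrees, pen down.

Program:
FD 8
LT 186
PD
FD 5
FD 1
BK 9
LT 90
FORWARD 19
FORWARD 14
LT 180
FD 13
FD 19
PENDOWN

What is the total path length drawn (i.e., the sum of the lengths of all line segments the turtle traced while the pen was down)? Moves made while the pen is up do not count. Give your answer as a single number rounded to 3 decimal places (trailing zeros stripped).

Executing turtle program step by step:
Start: pos=(0,0), heading=0, pen down
FD 8: (0,0) -> (8,0) [heading=0, draw]
LT 186: heading 0 -> 186
PD: pen down
FD 5: (8,0) -> (3.027,-0.523) [heading=186, draw]
FD 1: (3.027,-0.523) -> (2.033,-0.627) [heading=186, draw]
BK 9: (2.033,-0.627) -> (10.984,0.314) [heading=186, draw]
LT 90: heading 186 -> 276
FD 19: (10.984,0.314) -> (12.97,-18.582) [heading=276, draw]
FD 14: (12.97,-18.582) -> (14.433,-32.506) [heading=276, draw]
LT 180: heading 276 -> 96
FD 13: (14.433,-32.506) -> (13.074,-19.577) [heading=96, draw]
FD 19: (13.074,-19.577) -> (11.088,-0.681) [heading=96, draw]
PD: pen down
Final: pos=(11.088,-0.681), heading=96, 8 segment(s) drawn

Segment lengths:
  seg 1: (0,0) -> (8,0), length = 8
  seg 2: (8,0) -> (3.027,-0.523), length = 5
  seg 3: (3.027,-0.523) -> (2.033,-0.627), length = 1
  seg 4: (2.033,-0.627) -> (10.984,0.314), length = 9
  seg 5: (10.984,0.314) -> (12.97,-18.582), length = 19
  seg 6: (12.97,-18.582) -> (14.433,-32.506), length = 14
  seg 7: (14.433,-32.506) -> (13.074,-19.577), length = 13
  seg 8: (13.074,-19.577) -> (11.088,-0.681), length = 19
Total = 88

Answer: 88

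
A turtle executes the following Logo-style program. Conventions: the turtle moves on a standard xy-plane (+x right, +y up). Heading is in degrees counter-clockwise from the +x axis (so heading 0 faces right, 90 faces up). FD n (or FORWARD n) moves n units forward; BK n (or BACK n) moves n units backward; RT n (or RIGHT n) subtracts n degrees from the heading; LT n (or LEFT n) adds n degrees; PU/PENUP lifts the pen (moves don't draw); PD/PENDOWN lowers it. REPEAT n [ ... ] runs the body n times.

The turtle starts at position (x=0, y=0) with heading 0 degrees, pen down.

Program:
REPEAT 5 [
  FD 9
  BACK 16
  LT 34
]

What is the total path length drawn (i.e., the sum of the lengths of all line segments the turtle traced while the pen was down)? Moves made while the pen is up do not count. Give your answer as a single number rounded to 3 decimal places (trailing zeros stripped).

Answer: 125

Derivation:
Executing turtle program step by step:
Start: pos=(0,0), heading=0, pen down
REPEAT 5 [
  -- iteration 1/5 --
  FD 9: (0,0) -> (9,0) [heading=0, draw]
  BK 16: (9,0) -> (-7,0) [heading=0, draw]
  LT 34: heading 0 -> 34
  -- iteration 2/5 --
  FD 9: (-7,0) -> (0.461,5.033) [heading=34, draw]
  BK 16: (0.461,5.033) -> (-12.803,-3.914) [heading=34, draw]
  LT 34: heading 34 -> 68
  -- iteration 3/5 --
  FD 9: (-12.803,-3.914) -> (-9.432,4.43) [heading=68, draw]
  BK 16: (-9.432,4.43) -> (-15.426,-10.405) [heading=68, draw]
  LT 34: heading 68 -> 102
  -- iteration 4/5 --
  FD 9: (-15.426,-10.405) -> (-17.297,-1.601) [heading=102, draw]
  BK 16: (-17.297,-1.601) -> (-13.97,-17.252) [heading=102, draw]
  LT 34: heading 102 -> 136
  -- iteration 5/5 --
  FD 9: (-13.97,-17.252) -> (-20.444,-11) [heading=136, draw]
  BK 16: (-20.444,-11) -> (-8.935,-22.114) [heading=136, draw]
  LT 34: heading 136 -> 170
]
Final: pos=(-8.935,-22.114), heading=170, 10 segment(s) drawn

Segment lengths:
  seg 1: (0,0) -> (9,0), length = 9
  seg 2: (9,0) -> (-7,0), length = 16
  seg 3: (-7,0) -> (0.461,5.033), length = 9
  seg 4: (0.461,5.033) -> (-12.803,-3.914), length = 16
  seg 5: (-12.803,-3.914) -> (-9.432,4.43), length = 9
  seg 6: (-9.432,4.43) -> (-15.426,-10.405), length = 16
  seg 7: (-15.426,-10.405) -> (-17.297,-1.601), length = 9
  seg 8: (-17.297,-1.601) -> (-13.97,-17.252), length = 16
  seg 9: (-13.97,-17.252) -> (-20.444,-11), length = 9
  seg 10: (-20.444,-11) -> (-8.935,-22.114), length = 16
Total = 125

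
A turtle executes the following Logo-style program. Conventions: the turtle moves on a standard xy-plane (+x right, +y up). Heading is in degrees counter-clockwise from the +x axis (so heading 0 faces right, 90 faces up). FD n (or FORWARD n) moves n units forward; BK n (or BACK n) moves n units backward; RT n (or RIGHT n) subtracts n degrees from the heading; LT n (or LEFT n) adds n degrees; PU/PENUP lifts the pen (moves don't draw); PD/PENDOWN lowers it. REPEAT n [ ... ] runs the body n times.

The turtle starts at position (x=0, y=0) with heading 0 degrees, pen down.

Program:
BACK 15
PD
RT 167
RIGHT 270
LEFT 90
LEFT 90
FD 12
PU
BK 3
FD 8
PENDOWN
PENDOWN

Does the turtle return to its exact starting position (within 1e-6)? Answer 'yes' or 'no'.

Answer: no

Derivation:
Executing turtle program step by step:
Start: pos=(0,0), heading=0, pen down
BK 15: (0,0) -> (-15,0) [heading=0, draw]
PD: pen down
RT 167: heading 0 -> 193
RT 270: heading 193 -> 283
LT 90: heading 283 -> 13
LT 90: heading 13 -> 103
FD 12: (-15,0) -> (-17.699,11.692) [heading=103, draw]
PU: pen up
BK 3: (-17.699,11.692) -> (-17.025,8.769) [heading=103, move]
FD 8: (-17.025,8.769) -> (-18.824,16.564) [heading=103, move]
PD: pen down
PD: pen down
Final: pos=(-18.824,16.564), heading=103, 2 segment(s) drawn

Start position: (0, 0)
Final position: (-18.824, 16.564)
Distance = 25.074; >= 1e-6 -> NOT closed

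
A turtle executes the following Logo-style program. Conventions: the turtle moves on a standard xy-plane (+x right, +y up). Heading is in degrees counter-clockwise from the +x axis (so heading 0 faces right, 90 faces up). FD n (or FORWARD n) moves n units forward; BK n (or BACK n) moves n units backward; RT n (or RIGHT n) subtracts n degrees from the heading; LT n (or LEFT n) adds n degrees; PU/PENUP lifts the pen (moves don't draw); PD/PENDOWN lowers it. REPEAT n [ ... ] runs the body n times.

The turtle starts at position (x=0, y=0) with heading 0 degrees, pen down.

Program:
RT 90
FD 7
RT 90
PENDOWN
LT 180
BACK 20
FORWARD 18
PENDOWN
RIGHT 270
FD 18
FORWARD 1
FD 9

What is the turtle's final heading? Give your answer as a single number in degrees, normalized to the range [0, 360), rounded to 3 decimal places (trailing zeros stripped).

Answer: 90

Derivation:
Executing turtle program step by step:
Start: pos=(0,0), heading=0, pen down
RT 90: heading 0 -> 270
FD 7: (0,0) -> (0,-7) [heading=270, draw]
RT 90: heading 270 -> 180
PD: pen down
LT 180: heading 180 -> 0
BK 20: (0,-7) -> (-20,-7) [heading=0, draw]
FD 18: (-20,-7) -> (-2,-7) [heading=0, draw]
PD: pen down
RT 270: heading 0 -> 90
FD 18: (-2,-7) -> (-2,11) [heading=90, draw]
FD 1: (-2,11) -> (-2,12) [heading=90, draw]
FD 9: (-2,12) -> (-2,21) [heading=90, draw]
Final: pos=(-2,21), heading=90, 6 segment(s) drawn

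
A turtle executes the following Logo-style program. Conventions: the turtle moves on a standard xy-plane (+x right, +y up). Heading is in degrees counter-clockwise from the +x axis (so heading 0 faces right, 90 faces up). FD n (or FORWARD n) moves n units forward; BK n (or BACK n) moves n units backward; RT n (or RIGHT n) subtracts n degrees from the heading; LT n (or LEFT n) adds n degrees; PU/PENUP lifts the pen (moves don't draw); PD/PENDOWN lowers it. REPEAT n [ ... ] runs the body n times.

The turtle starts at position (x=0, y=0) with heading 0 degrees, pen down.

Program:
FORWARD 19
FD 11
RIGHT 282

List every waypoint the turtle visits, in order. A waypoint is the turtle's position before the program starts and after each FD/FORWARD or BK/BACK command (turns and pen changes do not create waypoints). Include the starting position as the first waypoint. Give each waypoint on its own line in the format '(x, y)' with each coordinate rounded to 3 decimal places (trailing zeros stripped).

Executing turtle program step by step:
Start: pos=(0,0), heading=0, pen down
FD 19: (0,0) -> (19,0) [heading=0, draw]
FD 11: (19,0) -> (30,0) [heading=0, draw]
RT 282: heading 0 -> 78
Final: pos=(30,0), heading=78, 2 segment(s) drawn
Waypoints (3 total):
(0, 0)
(19, 0)
(30, 0)

Answer: (0, 0)
(19, 0)
(30, 0)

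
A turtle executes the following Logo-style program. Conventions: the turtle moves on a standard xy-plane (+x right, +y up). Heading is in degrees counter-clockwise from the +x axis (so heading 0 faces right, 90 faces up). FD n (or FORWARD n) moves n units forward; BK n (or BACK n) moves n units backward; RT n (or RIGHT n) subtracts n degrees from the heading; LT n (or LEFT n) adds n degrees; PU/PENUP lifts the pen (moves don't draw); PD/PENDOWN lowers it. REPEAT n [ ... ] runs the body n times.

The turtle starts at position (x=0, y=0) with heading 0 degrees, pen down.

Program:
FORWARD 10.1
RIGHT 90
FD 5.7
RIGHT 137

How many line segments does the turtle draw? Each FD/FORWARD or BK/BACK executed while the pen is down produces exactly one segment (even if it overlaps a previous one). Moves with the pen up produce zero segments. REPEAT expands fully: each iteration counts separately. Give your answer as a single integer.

Answer: 2

Derivation:
Executing turtle program step by step:
Start: pos=(0,0), heading=0, pen down
FD 10.1: (0,0) -> (10.1,0) [heading=0, draw]
RT 90: heading 0 -> 270
FD 5.7: (10.1,0) -> (10.1,-5.7) [heading=270, draw]
RT 137: heading 270 -> 133
Final: pos=(10.1,-5.7), heading=133, 2 segment(s) drawn
Segments drawn: 2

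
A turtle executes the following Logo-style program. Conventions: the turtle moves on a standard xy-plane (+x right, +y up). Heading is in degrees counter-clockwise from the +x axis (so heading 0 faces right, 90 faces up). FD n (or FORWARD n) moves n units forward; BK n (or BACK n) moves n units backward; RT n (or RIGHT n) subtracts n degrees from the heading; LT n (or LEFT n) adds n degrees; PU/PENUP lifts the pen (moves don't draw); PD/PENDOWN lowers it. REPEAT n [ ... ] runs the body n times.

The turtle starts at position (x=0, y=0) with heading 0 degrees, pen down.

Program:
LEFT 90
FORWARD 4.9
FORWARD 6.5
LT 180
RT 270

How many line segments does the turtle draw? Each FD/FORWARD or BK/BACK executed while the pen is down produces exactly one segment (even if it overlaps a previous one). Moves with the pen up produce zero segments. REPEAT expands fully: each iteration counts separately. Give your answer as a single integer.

Answer: 2

Derivation:
Executing turtle program step by step:
Start: pos=(0,0), heading=0, pen down
LT 90: heading 0 -> 90
FD 4.9: (0,0) -> (0,4.9) [heading=90, draw]
FD 6.5: (0,4.9) -> (0,11.4) [heading=90, draw]
LT 180: heading 90 -> 270
RT 270: heading 270 -> 0
Final: pos=(0,11.4), heading=0, 2 segment(s) drawn
Segments drawn: 2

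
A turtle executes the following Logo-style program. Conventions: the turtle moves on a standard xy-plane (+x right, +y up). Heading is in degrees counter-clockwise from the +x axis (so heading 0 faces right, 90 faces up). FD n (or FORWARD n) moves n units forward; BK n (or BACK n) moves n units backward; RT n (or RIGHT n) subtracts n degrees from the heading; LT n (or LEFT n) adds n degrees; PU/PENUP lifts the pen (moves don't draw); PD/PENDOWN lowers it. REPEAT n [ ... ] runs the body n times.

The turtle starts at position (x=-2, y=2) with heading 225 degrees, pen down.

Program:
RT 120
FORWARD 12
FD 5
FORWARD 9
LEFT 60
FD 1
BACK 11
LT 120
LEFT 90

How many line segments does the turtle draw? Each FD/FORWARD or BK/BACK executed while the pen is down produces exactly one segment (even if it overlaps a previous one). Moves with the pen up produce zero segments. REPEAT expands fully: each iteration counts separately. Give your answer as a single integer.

Answer: 5

Derivation:
Executing turtle program step by step:
Start: pos=(-2,2), heading=225, pen down
RT 120: heading 225 -> 105
FD 12: (-2,2) -> (-5.106,13.591) [heading=105, draw]
FD 5: (-5.106,13.591) -> (-6.4,18.421) [heading=105, draw]
FD 9: (-6.4,18.421) -> (-8.729,27.114) [heading=105, draw]
LT 60: heading 105 -> 165
FD 1: (-8.729,27.114) -> (-9.695,27.373) [heading=165, draw]
BK 11: (-9.695,27.373) -> (0.93,24.526) [heading=165, draw]
LT 120: heading 165 -> 285
LT 90: heading 285 -> 15
Final: pos=(0.93,24.526), heading=15, 5 segment(s) drawn
Segments drawn: 5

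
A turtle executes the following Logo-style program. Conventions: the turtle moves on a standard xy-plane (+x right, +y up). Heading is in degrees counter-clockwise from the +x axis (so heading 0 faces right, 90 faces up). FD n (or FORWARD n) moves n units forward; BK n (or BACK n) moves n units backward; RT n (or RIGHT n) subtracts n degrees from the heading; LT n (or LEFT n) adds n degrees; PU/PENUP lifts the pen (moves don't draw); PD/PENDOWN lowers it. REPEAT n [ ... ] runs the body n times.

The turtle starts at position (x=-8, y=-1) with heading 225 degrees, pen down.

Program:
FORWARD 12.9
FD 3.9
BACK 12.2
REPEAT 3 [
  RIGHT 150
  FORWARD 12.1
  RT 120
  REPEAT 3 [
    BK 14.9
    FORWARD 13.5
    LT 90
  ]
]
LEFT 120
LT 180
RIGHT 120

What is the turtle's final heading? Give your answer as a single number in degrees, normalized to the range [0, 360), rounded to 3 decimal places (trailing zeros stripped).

Answer: 45

Derivation:
Executing turtle program step by step:
Start: pos=(-8,-1), heading=225, pen down
FD 12.9: (-8,-1) -> (-17.122,-10.122) [heading=225, draw]
FD 3.9: (-17.122,-10.122) -> (-19.879,-12.879) [heading=225, draw]
BK 12.2: (-19.879,-12.879) -> (-11.253,-4.253) [heading=225, draw]
REPEAT 3 [
  -- iteration 1/3 --
  RT 150: heading 225 -> 75
  FD 12.1: (-11.253,-4.253) -> (-8.121,7.435) [heading=75, draw]
  RT 120: heading 75 -> 315
  REPEAT 3 [
    -- iteration 1/3 --
    BK 14.9: (-8.121,7.435) -> (-18.657,17.971) [heading=315, draw]
    FD 13.5: (-18.657,17.971) -> (-9.111,8.425) [heading=315, draw]
    LT 90: heading 315 -> 45
    -- iteration 2/3 --
    BK 14.9: (-9.111,8.425) -> (-19.647,-2.111) [heading=45, draw]
    FD 13.5: (-19.647,-2.111) -> (-10.101,7.435) [heading=45, draw]
    LT 90: heading 45 -> 135
    -- iteration 3/3 --
    BK 14.9: (-10.101,7.435) -> (0.435,-3.101) [heading=135, draw]
    FD 13.5: (0.435,-3.101) -> (-9.111,6.445) [heading=135, draw]
    LT 90: heading 135 -> 225
  ]
  -- iteration 2/3 --
  RT 150: heading 225 -> 75
  FD 12.1: (-9.111,6.445) -> (-5.979,18.133) [heading=75, draw]
  RT 120: heading 75 -> 315
  REPEAT 3 [
    -- iteration 1/3 --
    BK 14.9: (-5.979,18.133) -> (-16.515,28.669) [heading=315, draw]
    FD 13.5: (-16.515,28.669) -> (-6.969,19.123) [heading=315, draw]
    LT 90: heading 315 -> 45
    -- iteration 2/3 --
    BK 14.9: (-6.969,19.123) -> (-17.505,8.587) [heading=45, draw]
    FD 13.5: (-17.505,8.587) -> (-7.959,18.133) [heading=45, draw]
    LT 90: heading 45 -> 135
    -- iteration 3/3 --
    BK 14.9: (-7.959,18.133) -> (2.577,7.597) [heading=135, draw]
    FD 13.5: (2.577,7.597) -> (-6.969,17.143) [heading=135, draw]
    LT 90: heading 135 -> 225
  ]
  -- iteration 3/3 --
  RT 150: heading 225 -> 75
  FD 12.1: (-6.969,17.143) -> (-3.837,28.831) [heading=75, draw]
  RT 120: heading 75 -> 315
  REPEAT 3 [
    -- iteration 1/3 --
    BK 14.9: (-3.837,28.831) -> (-14.373,39.366) [heading=315, draw]
    FD 13.5: (-14.373,39.366) -> (-4.827,29.82) [heading=315, draw]
    LT 90: heading 315 -> 45
    -- iteration 2/3 --
    BK 14.9: (-4.827,29.82) -> (-15.363,19.285) [heading=45, draw]
    FD 13.5: (-15.363,19.285) -> (-5.817,28.831) [heading=45, draw]
    LT 90: heading 45 -> 135
    -- iteration 3/3 --
    BK 14.9: (-5.817,28.831) -> (4.719,18.295) [heading=135, draw]
    FD 13.5: (4.719,18.295) -> (-4.827,27.841) [heading=135, draw]
    LT 90: heading 135 -> 225
  ]
]
LT 120: heading 225 -> 345
LT 180: heading 345 -> 165
RT 120: heading 165 -> 45
Final: pos=(-4.827,27.841), heading=45, 24 segment(s) drawn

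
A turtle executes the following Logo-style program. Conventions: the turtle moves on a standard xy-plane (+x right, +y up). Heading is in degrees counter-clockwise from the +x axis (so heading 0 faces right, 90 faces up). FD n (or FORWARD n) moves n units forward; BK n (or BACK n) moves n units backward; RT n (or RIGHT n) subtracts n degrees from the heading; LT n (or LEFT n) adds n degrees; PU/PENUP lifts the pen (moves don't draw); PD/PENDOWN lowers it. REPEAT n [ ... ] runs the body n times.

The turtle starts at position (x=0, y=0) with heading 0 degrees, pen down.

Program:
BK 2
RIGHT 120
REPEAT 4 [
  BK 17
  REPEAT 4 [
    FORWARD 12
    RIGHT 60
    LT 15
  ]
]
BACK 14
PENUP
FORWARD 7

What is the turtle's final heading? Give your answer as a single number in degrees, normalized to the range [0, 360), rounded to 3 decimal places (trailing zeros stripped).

Answer: 240

Derivation:
Executing turtle program step by step:
Start: pos=(0,0), heading=0, pen down
BK 2: (0,0) -> (-2,0) [heading=0, draw]
RT 120: heading 0 -> 240
REPEAT 4 [
  -- iteration 1/4 --
  BK 17: (-2,0) -> (6.5,14.722) [heading=240, draw]
  REPEAT 4 [
    -- iteration 1/4 --
    FD 12: (6.5,14.722) -> (0.5,4.33) [heading=240, draw]
    RT 60: heading 240 -> 180
    LT 15: heading 180 -> 195
    -- iteration 2/4 --
    FD 12: (0.5,4.33) -> (-11.091,1.224) [heading=195, draw]
    RT 60: heading 195 -> 135
    LT 15: heading 135 -> 150
    -- iteration 3/4 --
    FD 12: (-11.091,1.224) -> (-21.483,7.224) [heading=150, draw]
    RT 60: heading 150 -> 90
    LT 15: heading 90 -> 105
    -- iteration 4/4 --
    FD 12: (-21.483,7.224) -> (-24.589,18.815) [heading=105, draw]
    RT 60: heading 105 -> 45
    LT 15: heading 45 -> 60
  ]
  -- iteration 2/4 --
  BK 17: (-24.589,18.815) -> (-33.089,4.093) [heading=60, draw]
  REPEAT 4 [
    -- iteration 1/4 --
    FD 12: (-33.089,4.093) -> (-27.089,14.485) [heading=60, draw]
    RT 60: heading 60 -> 0
    LT 15: heading 0 -> 15
    -- iteration 2/4 --
    FD 12: (-27.089,14.485) -> (-15.498,17.591) [heading=15, draw]
    RT 60: heading 15 -> 315
    LT 15: heading 315 -> 330
    -- iteration 3/4 --
    FD 12: (-15.498,17.591) -> (-5.106,11.591) [heading=330, draw]
    RT 60: heading 330 -> 270
    LT 15: heading 270 -> 285
    -- iteration 4/4 --
    FD 12: (-5.106,11.591) -> (-2,0) [heading=285, draw]
    RT 60: heading 285 -> 225
    LT 15: heading 225 -> 240
  ]
  -- iteration 3/4 --
  BK 17: (-2,0) -> (6.5,14.722) [heading=240, draw]
  REPEAT 4 [
    -- iteration 1/4 --
    FD 12: (6.5,14.722) -> (0.5,4.33) [heading=240, draw]
    RT 60: heading 240 -> 180
    LT 15: heading 180 -> 195
    -- iteration 2/4 --
    FD 12: (0.5,4.33) -> (-11.091,1.224) [heading=195, draw]
    RT 60: heading 195 -> 135
    LT 15: heading 135 -> 150
    -- iteration 3/4 --
    FD 12: (-11.091,1.224) -> (-21.483,7.224) [heading=150, draw]
    RT 60: heading 150 -> 90
    LT 15: heading 90 -> 105
    -- iteration 4/4 --
    FD 12: (-21.483,7.224) -> (-24.589,18.815) [heading=105, draw]
    RT 60: heading 105 -> 45
    LT 15: heading 45 -> 60
  ]
  -- iteration 4/4 --
  BK 17: (-24.589,18.815) -> (-33.089,4.093) [heading=60, draw]
  REPEAT 4 [
    -- iteration 1/4 --
    FD 12: (-33.089,4.093) -> (-27.089,14.485) [heading=60, draw]
    RT 60: heading 60 -> 0
    LT 15: heading 0 -> 15
    -- iteration 2/4 --
    FD 12: (-27.089,14.485) -> (-15.498,17.591) [heading=15, draw]
    RT 60: heading 15 -> 315
    LT 15: heading 315 -> 330
    -- iteration 3/4 --
    FD 12: (-15.498,17.591) -> (-5.106,11.591) [heading=330, draw]
    RT 60: heading 330 -> 270
    LT 15: heading 270 -> 285
    -- iteration 4/4 --
    FD 12: (-5.106,11.591) -> (-2,0) [heading=285, draw]
    RT 60: heading 285 -> 225
    LT 15: heading 225 -> 240
  ]
]
BK 14: (-2,0) -> (5,12.124) [heading=240, draw]
PU: pen up
FD 7: (5,12.124) -> (1.5,6.062) [heading=240, move]
Final: pos=(1.5,6.062), heading=240, 22 segment(s) drawn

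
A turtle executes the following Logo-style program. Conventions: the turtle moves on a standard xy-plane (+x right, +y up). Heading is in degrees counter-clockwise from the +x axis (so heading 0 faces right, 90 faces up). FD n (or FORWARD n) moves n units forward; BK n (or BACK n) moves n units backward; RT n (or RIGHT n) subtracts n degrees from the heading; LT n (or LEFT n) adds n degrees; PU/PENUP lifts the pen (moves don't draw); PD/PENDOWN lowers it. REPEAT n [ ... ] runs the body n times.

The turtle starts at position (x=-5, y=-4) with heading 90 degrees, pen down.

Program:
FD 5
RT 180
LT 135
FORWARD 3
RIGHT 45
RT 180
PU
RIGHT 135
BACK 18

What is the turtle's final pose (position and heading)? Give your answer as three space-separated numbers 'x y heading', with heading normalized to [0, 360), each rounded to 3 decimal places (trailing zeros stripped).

Executing turtle program step by step:
Start: pos=(-5,-4), heading=90, pen down
FD 5: (-5,-4) -> (-5,1) [heading=90, draw]
RT 180: heading 90 -> 270
LT 135: heading 270 -> 45
FD 3: (-5,1) -> (-2.879,3.121) [heading=45, draw]
RT 45: heading 45 -> 0
RT 180: heading 0 -> 180
PU: pen up
RT 135: heading 180 -> 45
BK 18: (-2.879,3.121) -> (-15.607,-9.607) [heading=45, move]
Final: pos=(-15.607,-9.607), heading=45, 2 segment(s) drawn

Answer: -15.607 -9.607 45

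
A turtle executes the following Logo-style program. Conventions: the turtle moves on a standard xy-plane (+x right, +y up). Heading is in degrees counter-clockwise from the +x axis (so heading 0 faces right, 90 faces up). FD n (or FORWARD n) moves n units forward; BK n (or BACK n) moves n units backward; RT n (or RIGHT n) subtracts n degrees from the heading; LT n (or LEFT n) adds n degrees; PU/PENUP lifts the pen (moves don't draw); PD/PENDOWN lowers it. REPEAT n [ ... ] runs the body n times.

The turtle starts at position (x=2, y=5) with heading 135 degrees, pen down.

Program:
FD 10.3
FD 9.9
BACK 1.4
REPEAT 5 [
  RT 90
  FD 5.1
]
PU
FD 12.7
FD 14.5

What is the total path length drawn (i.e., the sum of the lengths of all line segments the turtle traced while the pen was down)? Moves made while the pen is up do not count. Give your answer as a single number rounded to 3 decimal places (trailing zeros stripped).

Executing turtle program step by step:
Start: pos=(2,5), heading=135, pen down
FD 10.3: (2,5) -> (-5.283,12.283) [heading=135, draw]
FD 9.9: (-5.283,12.283) -> (-12.284,19.284) [heading=135, draw]
BK 1.4: (-12.284,19.284) -> (-11.294,18.294) [heading=135, draw]
REPEAT 5 [
  -- iteration 1/5 --
  RT 90: heading 135 -> 45
  FD 5.1: (-11.294,18.294) -> (-7.687,21.9) [heading=45, draw]
  -- iteration 2/5 --
  RT 90: heading 45 -> 315
  FD 5.1: (-7.687,21.9) -> (-4.081,18.294) [heading=315, draw]
  -- iteration 3/5 --
  RT 90: heading 315 -> 225
  FD 5.1: (-4.081,18.294) -> (-7.687,14.687) [heading=225, draw]
  -- iteration 4/5 --
  RT 90: heading 225 -> 135
  FD 5.1: (-7.687,14.687) -> (-11.294,18.294) [heading=135, draw]
  -- iteration 5/5 --
  RT 90: heading 135 -> 45
  FD 5.1: (-11.294,18.294) -> (-7.687,21.9) [heading=45, draw]
]
PU: pen up
FD 12.7: (-7.687,21.9) -> (1.293,30.88) [heading=45, move]
FD 14.5: (1.293,30.88) -> (11.546,41.133) [heading=45, move]
Final: pos=(11.546,41.133), heading=45, 8 segment(s) drawn

Segment lengths:
  seg 1: (2,5) -> (-5.283,12.283), length = 10.3
  seg 2: (-5.283,12.283) -> (-12.284,19.284), length = 9.9
  seg 3: (-12.284,19.284) -> (-11.294,18.294), length = 1.4
  seg 4: (-11.294,18.294) -> (-7.687,21.9), length = 5.1
  seg 5: (-7.687,21.9) -> (-4.081,18.294), length = 5.1
  seg 6: (-4.081,18.294) -> (-7.687,14.687), length = 5.1
  seg 7: (-7.687,14.687) -> (-11.294,18.294), length = 5.1
  seg 8: (-11.294,18.294) -> (-7.687,21.9), length = 5.1
Total = 47.1

Answer: 47.1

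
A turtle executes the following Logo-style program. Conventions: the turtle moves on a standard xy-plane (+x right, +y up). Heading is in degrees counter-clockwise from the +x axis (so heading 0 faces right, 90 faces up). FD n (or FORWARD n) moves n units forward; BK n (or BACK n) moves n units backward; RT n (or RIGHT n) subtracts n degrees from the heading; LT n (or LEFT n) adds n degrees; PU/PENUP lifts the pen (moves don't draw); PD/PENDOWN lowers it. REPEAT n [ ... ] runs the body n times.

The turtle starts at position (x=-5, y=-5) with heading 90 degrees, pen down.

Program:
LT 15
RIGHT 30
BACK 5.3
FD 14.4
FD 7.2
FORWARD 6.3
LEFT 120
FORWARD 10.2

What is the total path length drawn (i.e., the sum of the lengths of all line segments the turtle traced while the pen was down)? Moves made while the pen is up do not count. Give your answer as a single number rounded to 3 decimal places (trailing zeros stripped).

Answer: 43.4

Derivation:
Executing turtle program step by step:
Start: pos=(-5,-5), heading=90, pen down
LT 15: heading 90 -> 105
RT 30: heading 105 -> 75
BK 5.3: (-5,-5) -> (-6.372,-10.119) [heading=75, draw]
FD 14.4: (-6.372,-10.119) -> (-2.645,3.79) [heading=75, draw]
FD 7.2: (-2.645,3.79) -> (-0.781,10.745) [heading=75, draw]
FD 6.3: (-0.781,10.745) -> (0.849,16.83) [heading=75, draw]
LT 120: heading 75 -> 195
FD 10.2: (0.849,16.83) -> (-9.003,14.19) [heading=195, draw]
Final: pos=(-9.003,14.19), heading=195, 5 segment(s) drawn

Segment lengths:
  seg 1: (-5,-5) -> (-6.372,-10.119), length = 5.3
  seg 2: (-6.372,-10.119) -> (-2.645,3.79), length = 14.4
  seg 3: (-2.645,3.79) -> (-0.781,10.745), length = 7.2
  seg 4: (-0.781,10.745) -> (0.849,16.83), length = 6.3
  seg 5: (0.849,16.83) -> (-9.003,14.19), length = 10.2
Total = 43.4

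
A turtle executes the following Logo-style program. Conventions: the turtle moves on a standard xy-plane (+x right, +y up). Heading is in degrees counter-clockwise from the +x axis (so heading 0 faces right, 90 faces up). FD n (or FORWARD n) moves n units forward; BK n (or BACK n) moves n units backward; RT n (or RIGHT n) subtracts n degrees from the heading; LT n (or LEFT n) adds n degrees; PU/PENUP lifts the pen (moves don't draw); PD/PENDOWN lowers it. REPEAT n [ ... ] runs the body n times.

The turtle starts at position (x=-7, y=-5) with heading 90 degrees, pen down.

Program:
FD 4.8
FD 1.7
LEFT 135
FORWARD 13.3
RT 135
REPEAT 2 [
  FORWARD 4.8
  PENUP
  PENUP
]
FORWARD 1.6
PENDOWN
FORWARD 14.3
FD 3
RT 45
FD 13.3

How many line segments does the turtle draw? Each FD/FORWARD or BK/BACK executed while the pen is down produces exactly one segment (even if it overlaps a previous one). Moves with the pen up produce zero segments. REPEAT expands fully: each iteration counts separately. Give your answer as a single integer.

Executing turtle program step by step:
Start: pos=(-7,-5), heading=90, pen down
FD 4.8: (-7,-5) -> (-7,-0.2) [heading=90, draw]
FD 1.7: (-7,-0.2) -> (-7,1.5) [heading=90, draw]
LT 135: heading 90 -> 225
FD 13.3: (-7,1.5) -> (-16.405,-7.905) [heading=225, draw]
RT 135: heading 225 -> 90
REPEAT 2 [
  -- iteration 1/2 --
  FD 4.8: (-16.405,-7.905) -> (-16.405,-3.105) [heading=90, draw]
  PU: pen up
  PU: pen up
  -- iteration 2/2 --
  FD 4.8: (-16.405,-3.105) -> (-16.405,1.695) [heading=90, move]
  PU: pen up
  PU: pen up
]
FD 1.6: (-16.405,1.695) -> (-16.405,3.295) [heading=90, move]
PD: pen down
FD 14.3: (-16.405,3.295) -> (-16.405,17.595) [heading=90, draw]
FD 3: (-16.405,17.595) -> (-16.405,20.595) [heading=90, draw]
RT 45: heading 90 -> 45
FD 13.3: (-16.405,20.595) -> (-7,30) [heading=45, draw]
Final: pos=(-7,30), heading=45, 7 segment(s) drawn
Segments drawn: 7

Answer: 7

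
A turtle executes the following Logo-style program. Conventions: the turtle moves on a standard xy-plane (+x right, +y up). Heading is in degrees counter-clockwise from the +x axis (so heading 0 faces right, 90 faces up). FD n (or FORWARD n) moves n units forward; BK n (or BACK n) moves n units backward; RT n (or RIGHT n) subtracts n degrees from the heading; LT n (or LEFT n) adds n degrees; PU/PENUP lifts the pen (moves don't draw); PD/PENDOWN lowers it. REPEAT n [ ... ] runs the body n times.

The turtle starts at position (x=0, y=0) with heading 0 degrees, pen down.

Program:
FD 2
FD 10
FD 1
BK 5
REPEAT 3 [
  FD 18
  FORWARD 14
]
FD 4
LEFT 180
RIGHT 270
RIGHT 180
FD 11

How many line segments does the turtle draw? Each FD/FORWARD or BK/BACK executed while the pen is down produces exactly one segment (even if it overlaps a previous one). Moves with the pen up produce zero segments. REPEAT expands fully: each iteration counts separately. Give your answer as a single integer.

Executing turtle program step by step:
Start: pos=(0,0), heading=0, pen down
FD 2: (0,0) -> (2,0) [heading=0, draw]
FD 10: (2,0) -> (12,0) [heading=0, draw]
FD 1: (12,0) -> (13,0) [heading=0, draw]
BK 5: (13,0) -> (8,0) [heading=0, draw]
REPEAT 3 [
  -- iteration 1/3 --
  FD 18: (8,0) -> (26,0) [heading=0, draw]
  FD 14: (26,0) -> (40,0) [heading=0, draw]
  -- iteration 2/3 --
  FD 18: (40,0) -> (58,0) [heading=0, draw]
  FD 14: (58,0) -> (72,0) [heading=0, draw]
  -- iteration 3/3 --
  FD 18: (72,0) -> (90,0) [heading=0, draw]
  FD 14: (90,0) -> (104,0) [heading=0, draw]
]
FD 4: (104,0) -> (108,0) [heading=0, draw]
LT 180: heading 0 -> 180
RT 270: heading 180 -> 270
RT 180: heading 270 -> 90
FD 11: (108,0) -> (108,11) [heading=90, draw]
Final: pos=(108,11), heading=90, 12 segment(s) drawn
Segments drawn: 12

Answer: 12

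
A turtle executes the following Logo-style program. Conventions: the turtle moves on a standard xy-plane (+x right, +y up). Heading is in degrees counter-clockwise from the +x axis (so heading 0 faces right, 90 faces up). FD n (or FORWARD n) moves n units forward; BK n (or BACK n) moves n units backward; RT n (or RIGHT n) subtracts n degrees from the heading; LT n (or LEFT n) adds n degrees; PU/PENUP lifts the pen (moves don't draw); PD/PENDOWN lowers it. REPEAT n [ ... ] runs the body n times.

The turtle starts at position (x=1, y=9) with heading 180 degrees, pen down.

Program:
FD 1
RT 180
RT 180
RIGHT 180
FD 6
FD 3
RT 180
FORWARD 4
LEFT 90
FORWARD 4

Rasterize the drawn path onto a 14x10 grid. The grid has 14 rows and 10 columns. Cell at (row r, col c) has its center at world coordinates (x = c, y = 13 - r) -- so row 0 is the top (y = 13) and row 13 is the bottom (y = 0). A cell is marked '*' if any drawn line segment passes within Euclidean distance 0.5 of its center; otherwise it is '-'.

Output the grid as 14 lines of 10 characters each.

Answer: ----------
----------
----------
----------
**********
-----*----
-----*----
-----*----
-----*----
----------
----------
----------
----------
----------

Derivation:
Segment 0: (1,9) -> (0,9)
Segment 1: (0,9) -> (6,9)
Segment 2: (6,9) -> (9,9)
Segment 3: (9,9) -> (5,9)
Segment 4: (5,9) -> (5,5)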